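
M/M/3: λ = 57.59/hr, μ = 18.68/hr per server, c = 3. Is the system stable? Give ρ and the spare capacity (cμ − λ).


Total capacity cμ = 3·18.68 = 56.04/hr
ρ = λ/(cμ) = 57.59/56.04 = 1.0277
Stable ⇔ ρ < 1: NO
Spare capacity = cμ − λ = 56.04 − 57.59 = -1.55/hr

Final: ρ = 1.0277; unstable; margin = -1.55/hr


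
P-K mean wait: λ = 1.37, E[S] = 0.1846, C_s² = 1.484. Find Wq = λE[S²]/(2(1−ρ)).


ρ = λ·E[S] = 1.37·0.1846 = 0.2529
E[S²] = E[S]²(1+C_s²) = 0.1846²·(1+1.484) = 0.084648
Wq = λ·E[S²]/(2(1−ρ)) = 1.37·0.084648/(2·0.7471) = 0.07761 hr

Final: 0.07761 hr


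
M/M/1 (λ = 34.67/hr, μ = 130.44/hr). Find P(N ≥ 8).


ρ = 34.67/130.44 = 0.2658
P(N ≥ n) = ρ^n = 0.2658^8 = 0.00002491

Final: 0.00002491


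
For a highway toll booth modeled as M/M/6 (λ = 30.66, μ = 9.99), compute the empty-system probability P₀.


a = λ/μ = 30.66/9.99 = 3.0691; ρ = a/c = 0.5115
Σ_{k=0}^{5} a^k/k! (terms k=0..5) = 1.00000 + 3.06907 + 4.70959 + 4.81802 + 3.69671 + 2.26909 = 19.56249
Tail: a^6/(6!(1−ρ)) = 835.67993/(720·0.4885) = 2.37604
P₀ = 1/(19.56249 + 2.37604) = 1/21.93852 = 0.045582

Final: 0.045582


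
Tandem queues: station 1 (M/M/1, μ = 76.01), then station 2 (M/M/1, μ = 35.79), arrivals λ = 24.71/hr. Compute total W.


Each node sees arrival rate λ = 24.71/hr (tandem ⇒ throughput preserved).
W₁ = 1/(μ₁−λ) = 1/(76.01−24.71) = 0.01949 hr
W₂ = 1/(μ₂−λ) = 1/(35.79−24.71) = 0.09025 hr
W_total = W₁ + W₂ = 0.01949 + 0.09025 = 0.10975 hr

Final: 0.10975 hr


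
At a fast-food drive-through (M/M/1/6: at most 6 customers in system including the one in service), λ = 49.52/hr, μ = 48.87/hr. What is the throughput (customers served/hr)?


ρ = 1.0133; P_K = (1−ρ)ρ^6/(1−ρ^7) = 0.148582
λ_eff = λ(1 − P_K) = 49.52·(1 − 0.148582) = 49.52·0.851418 = 42.1622 /hr

Final: 42.1622 /hr


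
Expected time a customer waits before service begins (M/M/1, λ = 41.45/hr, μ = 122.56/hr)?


ρ = 41.45/122.56 = 0.3382
Wq = ρ/(μ−λ) = 0.3382/(122.56 − 41.45) = 0.3382/81.11 = 0.004170 hr

Final: 0.004170 hr


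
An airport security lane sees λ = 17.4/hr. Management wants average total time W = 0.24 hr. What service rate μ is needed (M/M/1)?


W = 1/(μ−λ) ⇒ μ − λ = 1/W = 1/0.24 = 4.1667
μ = λ + 1/W = 17.4 + 4.1667 = 21.5667 per hr

Final: 21.5667 /hr


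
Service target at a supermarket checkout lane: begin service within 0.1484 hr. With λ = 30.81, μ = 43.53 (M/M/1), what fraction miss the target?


ρ = 30.81/43.53 = 0.7078
P(Wq > t) = ρ·e^{−(μ−λ)t} = 0.7078·e^{−1.8876}
= 0.7078·0.151428 = 0.107179

Final: 0.107179


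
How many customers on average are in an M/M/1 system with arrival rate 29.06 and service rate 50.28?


ρ = λ/μ = 29.06/50.28 = 0.5780
L = ρ/(1−ρ) = 0.5780/(1 − 0.5780) = 0.5780/0.4220 = 1.3695

Final: 1.3695


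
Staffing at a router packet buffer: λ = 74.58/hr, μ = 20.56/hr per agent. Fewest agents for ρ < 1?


Stability requires cμ > λ ⇔ c > λ/μ.
λ/μ = 74.58/20.56 = 3.6274
Minimum integer c = ⌊3.6274⌋ + 1 = 4
Check: 4·20.56 = 82.24 > 74.58, while 3·20.56 = 61.68 ≤ 74.58

Final: 4 servers


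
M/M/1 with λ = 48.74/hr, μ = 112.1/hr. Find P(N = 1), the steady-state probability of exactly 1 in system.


ρ = 48.74/112.1 = 0.4348
P_n = (1−ρ)·ρ^n = (1 − 0.4348)·0.4348^1 = 0.5652·0.434790 = 0.245748

Final: 0.245748


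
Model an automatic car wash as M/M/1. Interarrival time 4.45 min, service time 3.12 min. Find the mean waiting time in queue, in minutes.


λ = 60/4.45 = 13.4831 /hr
μ = 60/3.12 = 19.2308 /hr
ρ = λ/μ = 13.4831/19.2308 = 0.7011
Wq = ρ/(μ−λ) = 0.7011/(19.2308−13.4831) = 0.12198 hr
In minutes: 0.12198·60 = 7.319 min

Final: 7.319 min


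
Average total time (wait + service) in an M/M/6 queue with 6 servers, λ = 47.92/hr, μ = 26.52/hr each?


a = 1.8069; ρ = 0.3012; P₀ = 0.164025
Lq = P₀·a^c·ρ/(c!(1−ρ)²) = 0.004890
Wq = Lq/λ = 0.004890/47.92 = 0.0001020 hr
W = Wq + 1/μ = 0.0001020 + 0.03771 = 0.03781 hr

Final: 0.03781 hr


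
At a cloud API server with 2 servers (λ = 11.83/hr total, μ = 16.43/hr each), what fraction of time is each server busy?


ρ = λ/(cμ) = 11.83/(2·16.43) = 11.83/32.86 = 0.3600

Final: 0.3600


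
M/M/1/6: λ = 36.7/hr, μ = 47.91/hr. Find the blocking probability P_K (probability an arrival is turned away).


ρ = λ/μ = 36.7/47.91 = 0.7660
P_K = (1−ρ)ρ^K/(1−ρ^(K+1)) = (0.2340·0.202041)/(1 − 0.154767)
= 0.047274/0.845233 = 0.055930

Final: 0.055930


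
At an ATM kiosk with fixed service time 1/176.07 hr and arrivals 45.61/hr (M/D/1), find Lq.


ρ = 45.61/176.07 = 0.2590
M/D/1: Lq = ρ²/(2(1−ρ)) = 0.06710/(2·0.7410) = 0.04528

Final: 0.04528


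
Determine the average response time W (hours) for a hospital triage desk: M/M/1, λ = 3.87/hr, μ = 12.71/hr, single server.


W = 1/(μ−λ) = 1/(12.71 − 3.87) = 1/8.84 = 0.1131 hr

Final: 0.1131 hr


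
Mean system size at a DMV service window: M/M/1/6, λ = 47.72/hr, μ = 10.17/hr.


ρ = 47.72/10.17 = 4.6922
L = ρ[1 − (K+1)ρ^K + Kρ^(K+1)] / [(1−ρ)(1−ρ^(K+1))]
Numerator: 4.6922·(1 − 7·10672.763661 + 6·50079.083765) = 1059347.198665
Denominator: (-3.6922)·(-50078.083765) = 184899.906134
L = 1059347.198665/184899.906134 = 5.7293

Final: 5.7293


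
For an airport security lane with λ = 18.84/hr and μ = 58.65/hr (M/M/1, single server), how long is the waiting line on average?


ρ = 18.84/58.65 = 0.3212
Lq = ρ²/(1−ρ) = 0.1032/0.6788 = 0.1520

Final: 0.1520


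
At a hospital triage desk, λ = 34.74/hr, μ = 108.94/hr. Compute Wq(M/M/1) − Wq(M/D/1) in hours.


ρ = 34.74/108.94 = 0.3189
Wq(M/M/1) = ρ/(μ−λ) = 0.3189/74.20 = 0.004298 hr
Wq(M/D/1) = ρ/(2(μ−λ)) = 0.002149 hr
Savings = 0.004298 − 0.002149 = 0.002149 hr

Final: 0.002149 hr


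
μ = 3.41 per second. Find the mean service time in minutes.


Mean service time = 1/μ = 1/3.41 second = 0.29326 second
In minutes: 0.29326 × 0.0166667 = 0.004888 min

Final: 0.004888 min


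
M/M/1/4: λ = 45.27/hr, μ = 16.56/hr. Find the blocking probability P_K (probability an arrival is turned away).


ρ = λ/μ = 45.27/16.56 = 2.7337
P_K = (1−ρ)ρ^K/(1−ρ^(K+1)) = (-1.7337·55.847103)/(1 − 152.668982)
= -96.821879/-151.668982 = 0.638376

Final: 0.638376


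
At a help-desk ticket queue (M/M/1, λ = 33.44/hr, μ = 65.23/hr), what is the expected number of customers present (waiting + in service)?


ρ = λ/μ = 33.44/65.23 = 0.5126
L = ρ/(1−ρ) = 0.5126/(1 − 0.5126) = 0.5126/0.4874 = 1.0519

Final: 1.0519


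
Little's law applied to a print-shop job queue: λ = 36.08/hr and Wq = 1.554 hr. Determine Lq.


Lq = λWq = 36.08·1.554 = 56.0683

Final: 56.0683


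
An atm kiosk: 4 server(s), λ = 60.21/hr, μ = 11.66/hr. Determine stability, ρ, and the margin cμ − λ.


Total capacity cμ = 4·11.66 = 46.64/hr
ρ = λ/(cμ) = 60.21/46.64 = 1.2910
Stable ⇔ ρ < 1: NO
Spare capacity = cμ − λ = 46.64 − 60.21 = -13.57/hr

Final: ρ = 1.2910; unstable; margin = -13.57/hr


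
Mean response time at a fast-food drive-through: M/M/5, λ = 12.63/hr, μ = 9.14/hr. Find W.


a = 1.3818; ρ = 0.2764; P₀ = 0.250860
Lq = P₀·a^c·ρ/(c!(1−ρ)²) = 0.005559
Wq = Lq/λ = 0.005559/12.63 = 0.0004401 hr
W = Wq + 1/μ = 0.0004401 + 0.10941 = 0.10985 hr

Final: 0.10985 hr


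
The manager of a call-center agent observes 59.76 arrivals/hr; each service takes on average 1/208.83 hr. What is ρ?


ρ = λ/μ = 59.76/208.83 = 0.2862

Final: 0.2862


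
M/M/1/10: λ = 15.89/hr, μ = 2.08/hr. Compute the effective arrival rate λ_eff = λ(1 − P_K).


ρ = 7.6394; P_K = (1−ρ)ρ^10/(1−ρ^11) = 0.869100
λ_eff = λ(1 − P_K) = 15.89·(1 − 0.869100) = 15.89·0.130900 = 2.0800 /hr

Final: 2.0800 /hr


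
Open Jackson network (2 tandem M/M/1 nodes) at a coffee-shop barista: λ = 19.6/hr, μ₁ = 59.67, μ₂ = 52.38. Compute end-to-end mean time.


Each node sees arrival rate λ = 19.6/hr (tandem ⇒ throughput preserved).
W₁ = 1/(μ₁−λ) = 1/(59.67−19.6) = 0.02496 hr
W₂ = 1/(μ₂−λ) = 1/(52.38−19.6) = 0.03051 hr
W_total = W₁ + W₂ = 0.02496 + 0.03051 = 0.05546 hr

Final: 0.05546 hr


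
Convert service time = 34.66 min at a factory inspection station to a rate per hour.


μ = 1/(service time) in consistent units.
1 hour = 60 min, so μ = 60/34.66 = 1.7311 per hour

Final: 1.7311 /hr


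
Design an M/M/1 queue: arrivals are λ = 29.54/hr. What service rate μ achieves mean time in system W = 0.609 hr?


W = 1/(μ−λ) ⇒ μ − λ = 1/W = 1/0.609 = 1.6420
μ = λ + 1/W = 29.54 + 1.6420 = 31.1820 per hr

Final: 31.1820 /hr


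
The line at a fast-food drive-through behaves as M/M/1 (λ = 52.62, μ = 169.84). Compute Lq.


ρ = 52.62/169.84 = 0.3098
Lq = ρ²/(1−ρ) = 0.09599/0.6902 = 0.1391

Final: 0.1391


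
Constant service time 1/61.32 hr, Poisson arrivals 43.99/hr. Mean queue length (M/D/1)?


ρ = 43.99/61.32 = 0.7174
M/D/1: Lq = ρ²/(2(1−ρ)) = 0.5146/(2·0.2826) = 0.91049

Final: 0.91049


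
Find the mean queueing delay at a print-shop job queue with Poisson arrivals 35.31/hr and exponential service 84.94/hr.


ρ = 35.31/84.94 = 0.4157
Wq = ρ/(μ−λ) = 0.4157/(84.94 − 35.31) = 0.4157/49.63 = 0.008376 hr

Final: 0.008376 hr


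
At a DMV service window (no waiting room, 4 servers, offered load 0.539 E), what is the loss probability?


B(c,a) = (a^c/c!) / Σ_{k=0}^{c} a^k/k!
a^4/4! = 0.003517
Σ terms (k=0..4): 1.00000 + 0.53900 + 0.14526 + 0.02610 + 0.003517 = 1.713876
B = 0.003517/1.713876 = 0.002052

Final: 0.002052


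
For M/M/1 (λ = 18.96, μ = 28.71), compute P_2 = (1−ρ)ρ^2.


ρ = 18.96/28.71 = 0.6604
P_n = (1−ρ)·ρ^n = (1 − 0.6604)·0.6604^2 = 0.3396·0.436124 = 0.148109

Final: 0.148109


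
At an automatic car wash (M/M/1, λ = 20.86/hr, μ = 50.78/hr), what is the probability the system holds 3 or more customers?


ρ = 20.86/50.78 = 0.4108
P(N ≥ n) = ρ^n = 0.4108^3 = 0.069321

Final: 0.069321


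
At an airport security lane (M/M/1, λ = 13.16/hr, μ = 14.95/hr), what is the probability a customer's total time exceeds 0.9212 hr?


W ~ Exponential(μ−λ) for M/M/1.
μ − λ = 14.95 − 13.16 = 1.7900
P(W > t) = e^{−(μ−λ)t} = e^{−1.6489} = 0.192252

Final: 0.192252


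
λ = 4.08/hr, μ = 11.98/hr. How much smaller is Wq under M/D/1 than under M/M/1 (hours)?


ρ = 4.08/11.98 = 0.3406
Wq(M/M/1) = ρ/(μ−λ) = 0.3406/7.90 = 0.04311 hr
Wq(M/D/1) = ρ/(2(μ−λ)) = 0.02155 hr
Savings = 0.04311 − 0.02155 = 0.02155 hr

Final: 0.02155 hr


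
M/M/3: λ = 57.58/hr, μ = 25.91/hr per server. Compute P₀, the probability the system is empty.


a = λ/μ = 57.58/25.91 = 2.2223; ρ = a/c = 0.7408
Σ_{k=0}^{2} a^k/k! (terms k=0..2) = 1.00000 + 2.22231 + 2.46933 = 5.69163
Tail: a^3/(3!(1−ρ)) = 10.97521/(6·0.2592) = 7.05627
P₀ = 1/(5.69163 + 7.05627) = 1/12.74790 = 0.078444

Final: 0.078444


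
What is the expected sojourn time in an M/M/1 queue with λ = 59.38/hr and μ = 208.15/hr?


W = 1/(μ−λ) = 1/(208.15 − 59.38) = 1/148.77 = 0.006722 hr

Final: 0.006722 hr


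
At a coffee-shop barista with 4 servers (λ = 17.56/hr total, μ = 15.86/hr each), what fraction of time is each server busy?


ρ = λ/(cμ) = 17.56/(4·15.86) = 17.56/63.44 = 0.2768

Final: 0.2768


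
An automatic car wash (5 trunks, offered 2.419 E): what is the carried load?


B(5,2.419) = 0.063788 (Erlang-B)
Carried load = a(1 − B) = 2.419·(1 − 0.063788) = 2.419·0.936212 = 2.2647 E

Final: 2.2647 Erlangs


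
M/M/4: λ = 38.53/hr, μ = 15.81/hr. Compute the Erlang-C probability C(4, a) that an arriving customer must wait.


a = λ/μ = 2.4371; ρ = a/4 = 0.6093
P₀ = 0.079487 (from M/M/c formula)
C(c,a) = [a^c/(c!(1−ρ))]·P₀ = [35.27512/(24·0.3907)]·0.079487
= 3.76163·0.079487 = 0.298999

Final: 0.298999


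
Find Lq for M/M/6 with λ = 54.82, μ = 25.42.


a = λ/μ = 2.1566; ρ = a/6 = 0.3594
P₀ = 0.115451
Lq = P₀·a^c·ρ / (c!·(1−ρ)²) = 0.115451·100.59605·0.3594/(720·0.41033)
= 0.01413

Final: 0.01413


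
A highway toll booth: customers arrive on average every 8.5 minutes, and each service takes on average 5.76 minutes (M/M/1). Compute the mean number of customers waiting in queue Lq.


λ = 60/8.5 = 7.0588 /hr
μ = 60/5.76 = 10.4167 /hr
ρ = λ/μ = 7.0588/10.4167 = 0.6776
Lq = ρ²/(1−ρ) = 0.4592/0.3224 = 1.4245

Final: 1.4245


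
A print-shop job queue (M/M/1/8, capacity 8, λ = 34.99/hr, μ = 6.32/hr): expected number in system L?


ρ = 34.99/6.32 = 5.5364
L = ρ[1 − (K+1)ρ^K + Kρ^(K+1)] / [(1−ρ)(1−ρ^(K+1))]
Numerator: 5.5364·(1 − 9·882703.632105 + 8·4886993.684706) = 172467580.130824
Denominator: (-4.5364)·(-4886992.684706) = 22169316.498500
L = 172467580.130824/22169316.498500 = 7.7796

Final: 7.7796


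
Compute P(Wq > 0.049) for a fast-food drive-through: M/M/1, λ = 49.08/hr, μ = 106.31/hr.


ρ = 49.08/106.31 = 0.4617
P(Wq > t) = ρ·e^{−(μ−λ)t} = 0.4617·e^{−2.8043}
= 0.4617·0.060551 = 0.027954

Final: 0.027954


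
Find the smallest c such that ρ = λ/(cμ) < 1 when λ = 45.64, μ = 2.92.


Stability requires cμ > λ ⇔ c > λ/μ.
λ/μ = 45.64/2.92 = 15.6301
Minimum integer c = ⌊15.6301⌋ + 1 = 16
Check: 16·2.92 = 46.72 > 45.64, while 15·2.92 = 43.80 ≤ 45.64

Final: 16 servers


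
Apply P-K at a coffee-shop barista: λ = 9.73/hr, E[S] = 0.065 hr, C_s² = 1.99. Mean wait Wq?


ρ = λ·E[S] = 9.73·0.065 = 0.6325
E[S²] = E[S]²(1+C_s²) = 0.065²·(1+1.99) = 0.012633
Wq = λ·E[S²]/(2(1−ρ)) = 9.73·0.012633/(2·0.3675) = 0.16721 hr

Final: 0.16721 hr


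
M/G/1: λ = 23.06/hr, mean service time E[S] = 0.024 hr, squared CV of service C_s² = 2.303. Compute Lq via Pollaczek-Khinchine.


ρ = λ·E[S] = 23.06·0.024 = 0.5534
Lq = ρ²(1+C_s²)/(2(1−ρ)) = 0.3063·(1+2.303)/(2·0.4466)
= 0.3063·3.3030/0.8931 = 1.13277

Final: 1.13277


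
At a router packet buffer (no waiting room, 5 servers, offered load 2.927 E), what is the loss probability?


B(c,a) = (a^c/c!) / Σ_{k=0}^{c} a^k/k!
a^5/5! = 1.790327
Σ terms (k=0..5): 1.00000 + 2.92700 + 4.28366 + 4.17943 + 3.05830 + 1.79033 = 17.238717
B = 1.790327/17.238717 = 0.103855

Final: 0.103855


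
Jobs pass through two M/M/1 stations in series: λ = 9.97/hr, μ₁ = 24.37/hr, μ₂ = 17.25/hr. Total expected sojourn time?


Each node sees arrival rate λ = 9.97/hr (tandem ⇒ throughput preserved).
W₁ = 1/(μ₁−λ) = 1/(24.37−9.97) = 0.06944 hr
W₂ = 1/(μ₂−λ) = 1/(17.25−9.97) = 0.13736 hr
W_total = W₁ + W₂ = 0.06944 + 0.13736 = 0.20681 hr

Final: 0.20681 hr


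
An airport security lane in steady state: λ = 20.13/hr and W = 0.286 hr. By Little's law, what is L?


L = λW = 20.13·0.286 = 5.7572

Final: 5.7572


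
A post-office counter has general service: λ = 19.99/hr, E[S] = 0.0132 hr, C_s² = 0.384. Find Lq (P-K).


ρ = λ·E[S] = 19.99·0.0132 = 0.2639
Lq = ρ²(1+C_s²)/(2(1−ρ)) = 0.06963·(1+0.384)/(2·0.7361)
= 0.06963·1.3840/1.4723 = 0.06545

Final: 0.06545


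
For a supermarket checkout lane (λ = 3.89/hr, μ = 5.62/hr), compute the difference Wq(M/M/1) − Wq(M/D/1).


ρ = 3.89/5.62 = 0.6922
Wq(M/M/1) = ρ/(μ−λ) = 0.6922/1.73 = 0.40010 hr
Wq(M/D/1) = ρ/(2(μ−λ)) = 0.20005 hr
Savings = 0.40010 − 0.20005 = 0.20005 hr

Final: 0.20005 hr


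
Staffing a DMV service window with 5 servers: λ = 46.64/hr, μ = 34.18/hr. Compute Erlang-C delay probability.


a = λ/μ = 1.3645; ρ = a/5 = 0.2729
P₀ = 0.255255 (from M/M/c formula)
C(c,a) = [a^c/(c!(1−ρ))]·P₀ = [4.73078/(120·0.7271)]·0.255255
= 0.05422·0.255255 = 0.013840

Final: 0.013840


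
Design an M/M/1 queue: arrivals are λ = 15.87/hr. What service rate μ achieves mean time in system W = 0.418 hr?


W = 1/(μ−λ) ⇒ μ − λ = 1/W = 1/0.418 = 2.3923
μ = λ + 1/W = 15.87 + 2.3923 = 18.2623 per hr

Final: 18.2623 /hr


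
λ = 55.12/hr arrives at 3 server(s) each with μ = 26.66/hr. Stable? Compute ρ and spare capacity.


Total capacity cμ = 3·26.66 = 79.98/hr
ρ = λ/(cμ) = 55.12/79.98 = 0.6892
Stable ⇔ ρ < 1: YES
Spare capacity = cμ − λ = 79.98 − 55.12 = 24.86/hr

Final: ρ = 0.6892; stable; margin = 24.86/hr


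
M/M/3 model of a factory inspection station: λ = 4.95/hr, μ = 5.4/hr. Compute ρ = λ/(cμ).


ρ = λ/(cμ) = 4.95/(3·5.4) = 4.95/16.20 = 0.3056

Final: 0.3056


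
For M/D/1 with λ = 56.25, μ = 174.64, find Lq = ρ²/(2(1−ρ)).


ρ = 56.25/174.64 = 0.3221
M/D/1: Lq = ρ²/(2(1−ρ)) = 0.1037/(2·0.6779) = 0.07652

Final: 0.07652


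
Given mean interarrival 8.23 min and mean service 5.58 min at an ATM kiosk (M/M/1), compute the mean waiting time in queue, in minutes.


λ = 60/8.23 = 7.2904 /hr
μ = 60/5.58 = 10.7527 /hr
ρ = λ/μ = 7.2904/10.7527 = 0.6780
Wq = ρ/(μ−λ) = 0.6780/(10.7527−7.2904) = 0.19583 hr
In minutes: 0.19583·60 = 11.750 min

Final: 11.750 min


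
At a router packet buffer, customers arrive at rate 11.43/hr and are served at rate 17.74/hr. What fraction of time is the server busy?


ρ = λ/μ = 11.43/17.74 = 0.6443

Final: 0.6443


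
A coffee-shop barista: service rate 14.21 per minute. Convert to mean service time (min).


Mean service time = 1/μ = 1/14.21 minute = 0.07037 minute
In minutes: 0.07037 × 1 = 0.07037 min

Final: 0.07037 min


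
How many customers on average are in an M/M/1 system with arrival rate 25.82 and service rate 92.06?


ρ = λ/μ = 25.82/92.06 = 0.2805
L = ρ/(1−ρ) = 0.2805/(1 − 0.2805) = 0.2805/0.7195 = 0.3898

Final: 0.3898


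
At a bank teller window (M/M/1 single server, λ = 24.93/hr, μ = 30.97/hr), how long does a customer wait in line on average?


ρ = 24.93/30.97 = 0.8050
Wq = ρ/(μ−λ) = 0.8050/(30.97 − 24.93) = 0.8050/6.04 = 0.1333 hr

Final: 0.1333 hr


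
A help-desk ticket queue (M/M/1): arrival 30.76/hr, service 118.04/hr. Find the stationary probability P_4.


ρ = 30.76/118.04 = 0.2606
P_n = (1−ρ)·ρ^n = (1 − 0.2606)·0.2606^4 = 0.7394·0.004611 = 0.003410

Final: 0.003410


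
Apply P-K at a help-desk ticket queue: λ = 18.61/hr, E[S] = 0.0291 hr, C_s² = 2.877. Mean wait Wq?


ρ = λ·E[S] = 18.61·0.0291 = 0.5416
E[S²] = E[S]²(1+C_s²) = 0.0291²·(1+2.877) = 0.003283
Wq = λ·E[S²]/(2(1−ρ)) = 18.61·0.003283/(2·0.4584) = 0.06664 hr

Final: 0.06664 hr


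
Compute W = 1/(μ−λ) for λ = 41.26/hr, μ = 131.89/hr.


W = 1/(μ−λ) = 1/(131.89 − 41.26) = 1/90.63 = 0.01103 hr

Final: 0.01103 hr


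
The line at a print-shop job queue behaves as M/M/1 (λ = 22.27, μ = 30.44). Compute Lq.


ρ = 22.27/30.44 = 0.7316
Lq = ρ²/(1−ρ) = 0.5352/0.2684 = 1.9942

Final: 1.9942


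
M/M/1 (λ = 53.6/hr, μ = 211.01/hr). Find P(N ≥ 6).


ρ = 53.6/211.01 = 0.2540
P(N ≥ n) = ρ^n = 0.2540^6 = 0.0002686

Final: 0.0002686


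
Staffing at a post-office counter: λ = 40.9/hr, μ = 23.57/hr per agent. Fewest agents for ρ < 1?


Stability requires cμ > λ ⇔ c > λ/μ.
λ/μ = 40.9/23.57 = 1.7353
Minimum integer c = ⌊1.7353⌋ + 1 = 2
Check: 2·23.57 = 47.14 > 40.9, while 1·23.57 = 23.57 ≤ 40.9

Final: 2 servers


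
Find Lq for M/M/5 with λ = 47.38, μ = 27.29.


a = λ/μ = 1.7362; ρ = a/5 = 0.3472
P₀ = 0.175578
Lq = P₀·a^c·ρ / (c!·(1−ρ)²) = 0.175578·15.77457·0.3472/(120·0.42610)
= 0.01881

Final: 0.01881


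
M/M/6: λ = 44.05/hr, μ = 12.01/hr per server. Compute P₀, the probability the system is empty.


a = λ/μ = 44.05/12.01 = 3.6678; ρ = a/c = 0.6113
Σ_{k=0}^{5} a^k/k! (terms k=0..5) = 1.00000 + 3.66778 + 6.72629 + 8.22351 + 7.54050 + 5.53138 = 32.68947
Tail: a^6/(6!(1−ρ)) = 2434.54290/(720·0.3887) = 8.69893
P₀ = 1/(32.68947 + 8.69893) = 1/41.38840 = 0.024161

Final: 0.024161


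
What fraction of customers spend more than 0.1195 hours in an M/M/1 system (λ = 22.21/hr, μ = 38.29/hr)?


W ~ Exponential(μ−λ) for M/M/1.
μ − λ = 38.29 − 22.21 = 16.0800
P(W > t) = e^{−(μ−λ)t} = e^{−1.9216} = 0.146378

Final: 0.146378


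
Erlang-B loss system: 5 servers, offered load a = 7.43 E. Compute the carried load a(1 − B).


B(5,7.43) = 0.449198 (Erlang-B)
Carried load = a(1 − B) = 7.43·(1 − 0.449198) = 7.43·0.550802 = 4.0925 E

Final: 4.0925 Erlangs


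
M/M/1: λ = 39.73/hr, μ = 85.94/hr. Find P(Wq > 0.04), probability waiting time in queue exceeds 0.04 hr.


ρ = 39.73/85.94 = 0.4623
P(Wq > t) = ρ·e^{−(μ−λ)t} = 0.4623·e^{−1.8484}
= 0.4623·0.157489 = 0.072807

Final: 0.072807


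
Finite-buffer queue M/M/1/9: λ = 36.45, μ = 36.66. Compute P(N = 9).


ρ = λ/μ = 36.45/36.66 = 0.9943
P_K = (1−ρ)ρ^K/(1−ρ^(K+1)) = (0.005728·0.949611)/(1 − 0.944171)
= 0.005440/0.055829 = 0.097435

Final: 0.097435


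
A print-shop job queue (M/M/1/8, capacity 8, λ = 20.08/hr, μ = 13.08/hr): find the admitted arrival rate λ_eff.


ρ = 1.5352; P_K = (1−ρ)ρ^8/(1−ρ^9) = 0.356125
λ_eff = λ(1 − P_K) = 20.08·(1 − 0.356125) = 20.08·0.643875 = 12.9290 /hr

Final: 12.9290 /hr


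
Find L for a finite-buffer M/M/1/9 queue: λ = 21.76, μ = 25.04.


ρ = 21.76/25.04 = 0.8690
L = ρ[1 − (K+1)ρ^K + Kρ^(K+1)] / [(1−ρ)(1−ρ^(K+1))]
Numerator: 0.8690·(1 − 10·0.282632 + 9·0.245610) = 0.333847
Denominator: (0.1310)·(0.754390) = 0.098818
L = 0.333847/0.098818 = 3.3784

Final: 3.3784


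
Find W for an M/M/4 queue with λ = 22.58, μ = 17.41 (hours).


a = 1.2970; ρ = 0.3242; P₀ = 0.272030
Lq = P₀·a^c·ρ/(c!(1−ρ)²) = 0.02277
Wq = Lq/λ = 0.02277/22.58 = 0.001008 hr
W = Wq + 1/μ = 0.001008 + 0.05744 = 0.05845 hr

Final: 0.05845 hr


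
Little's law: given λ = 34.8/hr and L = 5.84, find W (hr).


W = L/λ = 5.84/34.8 = 0.1678 hr

Final: 0.1678 hr


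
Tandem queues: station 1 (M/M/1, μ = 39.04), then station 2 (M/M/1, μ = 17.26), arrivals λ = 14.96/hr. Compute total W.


Each node sees arrival rate λ = 14.96/hr (tandem ⇒ throughput preserved).
W₁ = 1/(μ₁−λ) = 1/(39.04−14.96) = 0.04153 hr
W₂ = 1/(μ₂−λ) = 1/(17.26−14.96) = 0.43478 hr
W_total = W₁ + W₂ = 0.04153 + 0.43478 = 0.47631 hr

Final: 0.47631 hr


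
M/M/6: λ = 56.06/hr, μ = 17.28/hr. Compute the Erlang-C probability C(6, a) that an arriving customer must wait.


a = λ/μ = 3.2442; ρ = a/6 = 0.5407
P₀ = 0.037975 (from M/M/c formula)
C(c,a) = [a^c/(c!(1−ρ))]·P₀ = [1165.88612/(720·0.4593)]·0.037975
= 3.52557·0.037975 = 0.133882

Final: 0.133882


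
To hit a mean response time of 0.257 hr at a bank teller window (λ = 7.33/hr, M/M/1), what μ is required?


W = 1/(μ−λ) ⇒ μ − λ = 1/W = 1/0.257 = 3.8911
μ = λ + 1/W = 7.33 + 3.8911 = 11.2211 per hr

Final: 11.2211 /hr


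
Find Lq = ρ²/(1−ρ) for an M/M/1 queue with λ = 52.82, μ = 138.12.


ρ = 52.82/138.12 = 0.3824
Lq = ρ²/(1−ρ) = 0.1462/0.6176 = 0.2368

Final: 0.2368


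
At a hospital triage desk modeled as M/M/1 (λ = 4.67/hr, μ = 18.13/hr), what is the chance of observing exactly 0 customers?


ρ = 4.67/18.13 = 0.2576
P_n = (1−ρ)·ρ^n = (1 − 0.2576)·0.2576^0 = 0.7424·1.000000 = 0.742416

Final: 0.742416


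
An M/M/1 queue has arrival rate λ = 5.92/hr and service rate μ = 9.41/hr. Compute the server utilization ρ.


ρ = λ/μ = 5.92/9.41 = 0.6291

Final: 0.6291


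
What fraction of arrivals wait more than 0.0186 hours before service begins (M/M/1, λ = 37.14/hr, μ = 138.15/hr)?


ρ = 37.14/138.15 = 0.2688
P(Wq > t) = ρ·e^{−(μ−λ)t} = 0.2688·e^{−1.8788}
= 0.2688·0.152775 = 0.041072

Final: 0.041072


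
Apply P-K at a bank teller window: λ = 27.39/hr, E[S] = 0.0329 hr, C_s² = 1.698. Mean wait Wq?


ρ = λ·E[S] = 27.39·0.0329 = 0.9011
E[S²] = E[S]²(1+C_s²) = 0.0329²·(1+1.698) = 0.002920
Wq = λ·E[S²]/(2(1−ρ)) = 27.39·0.002920/(2·0.09887) = 0.40452 hr

Final: 0.40452 hr


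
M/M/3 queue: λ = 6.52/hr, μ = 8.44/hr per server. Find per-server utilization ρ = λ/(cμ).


ρ = λ/(cμ) = 6.52/(3·8.44) = 6.52/25.32 = 0.2575

Final: 0.2575


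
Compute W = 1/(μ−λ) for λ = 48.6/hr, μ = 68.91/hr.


W = 1/(μ−λ) = 1/(68.91 − 48.6) = 1/20.31 = 0.04924 hr

Final: 0.04924 hr


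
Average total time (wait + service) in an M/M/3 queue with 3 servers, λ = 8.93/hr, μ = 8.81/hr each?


a = 1.0136; ρ = 0.3379; P₀ = 0.358490
Lq = P₀·a^c·ρ/(c!(1−ρ)²) = 0.04795
Wq = Lq/λ = 0.04795/8.93 = 0.005370 hr
W = Wq + 1/μ = 0.005370 + 0.11351 = 0.11888 hr

Final: 0.11888 hr


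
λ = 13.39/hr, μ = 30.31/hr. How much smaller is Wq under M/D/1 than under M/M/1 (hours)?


ρ = 13.39/30.31 = 0.4418
Wq(M/M/1) = ρ/(μ−λ) = 0.4418/16.92 = 0.02611 hr
Wq(M/D/1) = ρ/(2(μ−λ)) = 0.01305 hr
Savings = 0.02611 − 0.01305 = 0.01305 hr

Final: 0.01305 hr


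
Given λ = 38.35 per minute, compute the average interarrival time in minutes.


Mean interarrival time = 1/λ = 1/38.35 minute = 0.02608 minute
In minutes: 0.02608 × 1 = 0.02608 min

Final: 0.02608 min


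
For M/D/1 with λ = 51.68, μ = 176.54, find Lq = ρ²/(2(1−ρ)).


ρ = 51.68/176.54 = 0.2927
M/D/1: Lq = ρ²/(2(1−ρ)) = 0.08570/(2·0.7073) = 0.06058

Final: 0.06058


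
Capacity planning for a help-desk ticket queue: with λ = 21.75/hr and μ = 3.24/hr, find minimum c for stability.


Stability requires cμ > λ ⇔ c > λ/μ.
λ/μ = 21.75/3.24 = 6.7130
Minimum integer c = ⌊6.7130⌋ + 1 = 7
Check: 7·3.24 = 22.68 > 21.75, while 6·3.24 = 19.44 ≤ 21.75

Final: 7 servers


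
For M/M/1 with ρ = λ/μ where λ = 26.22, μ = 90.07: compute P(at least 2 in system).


ρ = 26.22/90.07 = 0.2911
P(N ≥ n) = ρ^n = 0.2911^2 = 0.084743

Final: 0.084743


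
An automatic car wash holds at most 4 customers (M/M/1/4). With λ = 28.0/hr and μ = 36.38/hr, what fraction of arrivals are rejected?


ρ = λ/μ = 28.0/36.38 = 0.7697
P_K = (1−ρ)ρ^K/(1−ρ^(K+1)) = (0.2303·0.350898)/(1 − 0.270070)
= 0.080828/0.729930 = 0.110734

Final: 0.110734


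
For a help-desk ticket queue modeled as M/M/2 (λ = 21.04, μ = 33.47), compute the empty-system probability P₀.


a = λ/μ = 21.04/33.47 = 0.6286; ρ = a/c = 0.3143
Σ_{k=0}^{1} a^k/k! (terms k=0..1) = 1.00000 + 0.62862 = 1.62862
Tail: a^2/(2!(1−ρ)) = 0.39517/(2·0.6857) = 0.28815
P₀ = 1/(1.62862 + 0.28815) = 1/1.91678 = 0.521709

Final: 0.521709


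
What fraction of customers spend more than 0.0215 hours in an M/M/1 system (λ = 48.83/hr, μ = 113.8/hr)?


W ~ Exponential(μ−λ) for M/M/1.
μ − λ = 113.8 − 48.83 = 64.9700
P(W > t) = e^{−(μ−λ)t} = e^{−1.3969} = 0.247374

Final: 0.247374


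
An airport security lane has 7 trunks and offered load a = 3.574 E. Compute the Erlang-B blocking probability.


B(c,a) = (a^c/c!) / Σ_{k=0}^{c} a^k/k!
a^7/7! = 1.477921
Σ terms (k=0..7): 1.00000 + 3.57400 + 6.38674 + 7.60873 + 6.79840 + 4.85950 + 2.89464 + 1.47792 = 34.599937
B = 1.477921/34.599937 = 0.042715

Final: 0.042715


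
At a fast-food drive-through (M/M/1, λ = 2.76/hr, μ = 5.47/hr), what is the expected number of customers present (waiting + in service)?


ρ = λ/μ = 2.76/5.47 = 0.5046
L = ρ/(1−ρ) = 0.5046/(1 − 0.5046) = 0.5046/0.4954 = 1.0185

Final: 1.0185


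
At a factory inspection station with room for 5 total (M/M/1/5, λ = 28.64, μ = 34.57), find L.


ρ = 28.64/34.57 = 0.8285
L = ρ[1 − (K+1)ρ^K + Kρ^(K+1)] / [(1−ρ)(1−ρ^(K+1))]
Numerator: 0.8285·(1 − 6·0.390273 + 5·0.323327) = 0.227826
Denominator: (0.1715)·(0.676673) = 0.116074
L = 0.227826/0.116074 = 1.9628

Final: 1.9628


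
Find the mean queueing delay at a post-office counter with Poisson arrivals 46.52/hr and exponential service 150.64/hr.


ρ = 46.52/150.64 = 0.3088
Wq = ρ/(μ−λ) = 0.3088/(150.64 − 46.52) = 0.3088/104.12 = 0.002966 hr

Final: 0.002966 hr


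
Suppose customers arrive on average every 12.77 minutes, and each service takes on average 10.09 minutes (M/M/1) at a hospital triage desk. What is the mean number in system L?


λ = 60/12.77 = 4.6985 /hr
μ = 60/10.09 = 5.9465 /hr
ρ = λ/μ = 4.6985/5.9465 = 0.7901
L = ρ/(1−ρ) = 0.7901/0.2099 = 3.7649

Final: 3.7649


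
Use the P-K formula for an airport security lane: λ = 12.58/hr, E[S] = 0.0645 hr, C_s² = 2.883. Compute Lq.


ρ = λ·E[S] = 12.58·0.0645 = 0.8114
Lq = ρ²(1+C_s²)/(2(1−ρ)) = 0.6584·(1+2.883)/(2·0.1886)
= 0.6584·3.8830/0.3772 = 6.77797

Final: 6.77797


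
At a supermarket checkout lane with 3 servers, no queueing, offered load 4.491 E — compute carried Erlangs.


B(3,4.491) = 0.492192 (Erlang-B)
Carried load = a(1 − B) = 4.491·(1 − 0.492192) = 4.491·0.507808 = 2.2806 E

Final: 2.2806 Erlangs


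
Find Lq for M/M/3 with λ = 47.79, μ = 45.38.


a = λ/μ = 1.0531; ρ = a/3 = 0.3510
P₀ = 0.343930
Lq = P₀·a^c·ρ / (c!·(1−ρ)²) = 0.343930·1.16793·0.3510/(6·0.42115)
= 0.05580

Final: 0.05580


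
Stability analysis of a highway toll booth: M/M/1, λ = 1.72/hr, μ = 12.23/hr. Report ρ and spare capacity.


Total capacity cμ = 1·12.23 = 12.23/hr
ρ = λ/(cμ) = 1.72/12.23 = 0.1406
Stable ⇔ ρ < 1: YES
Spare capacity = cμ − λ = 12.23 − 1.72 = 10.51/hr

Final: ρ = 0.1406; stable; margin = 10.51/hr


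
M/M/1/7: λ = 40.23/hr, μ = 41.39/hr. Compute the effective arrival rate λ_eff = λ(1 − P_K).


ρ = 0.9720; P_K = (1−ρ)ρ^7/(1−ρ^8) = 0.112922
λ_eff = λ(1 − P_K) = 40.23·(1 − 0.112922) = 40.23·0.887078 = 35.6871 /hr

Final: 35.6871 /hr


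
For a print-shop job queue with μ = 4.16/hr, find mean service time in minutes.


Mean service time = 1/μ = 1/4.16 hour = 0.24038 hour
In minutes: 0.24038 × 60 = 14.4231 min

Final: 14.4231 min


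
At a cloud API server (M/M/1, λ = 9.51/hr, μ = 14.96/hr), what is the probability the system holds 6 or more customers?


ρ = 9.51/14.96 = 0.6357
P(N ≥ n) = ρ^n = 0.6357^6 = 0.065992

Final: 0.065992


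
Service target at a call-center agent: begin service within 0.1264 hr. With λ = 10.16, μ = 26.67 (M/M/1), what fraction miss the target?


ρ = 10.16/26.67 = 0.3810
P(Wq > t) = ρ·e^{−(μ−λ)t} = 0.3810·e^{−2.0869}
= 0.3810·0.124076 = 0.047267

Final: 0.047267


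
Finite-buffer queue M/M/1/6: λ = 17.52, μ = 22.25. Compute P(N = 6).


ρ = λ/μ = 17.52/22.25 = 0.7874
P_K = (1−ρ)ρ^K/(1−ρ^(K+1)) = (0.2126·0.238355)/(1 − 0.187685)
= 0.050671/0.812315 = 0.062378

Final: 0.062378


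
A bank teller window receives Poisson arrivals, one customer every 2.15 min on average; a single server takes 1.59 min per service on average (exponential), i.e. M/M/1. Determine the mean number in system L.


λ = 60/2.15 = 27.9070 /hr
μ = 60/1.59 = 37.7358 /hr
ρ = λ/μ = 27.9070/37.7358 = 0.7395
L = ρ/(1−ρ) = 0.7395/0.2605 = 2.8393

Final: 2.8393


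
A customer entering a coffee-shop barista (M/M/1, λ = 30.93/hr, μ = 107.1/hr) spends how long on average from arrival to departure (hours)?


W = 1/(μ−λ) = 1/(107.1 − 30.93) = 1/76.17 = 0.01313 hr

Final: 0.01313 hr


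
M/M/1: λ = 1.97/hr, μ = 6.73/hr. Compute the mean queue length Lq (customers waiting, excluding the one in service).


ρ = 1.97/6.73 = 0.2927
Lq = ρ²/(1−ρ) = 0.08568/0.7073 = 0.1211

Final: 0.1211


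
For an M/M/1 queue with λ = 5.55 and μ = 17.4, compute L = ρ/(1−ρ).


ρ = λ/μ = 5.55/17.4 = 0.3190
L = ρ/(1−ρ) = 0.3190/(1 − 0.3190) = 0.3190/0.6810 = 0.4684

Final: 0.4684


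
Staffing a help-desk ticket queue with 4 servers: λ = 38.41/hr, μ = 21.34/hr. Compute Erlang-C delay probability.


a = λ/μ = 1.7999; ρ = a/4 = 0.4500
P₀ = 0.161638 (from M/M/c formula)
C(c,a) = [a^c/(c!(1−ρ))]·P₀ = [10.49541/(24·0.5500)]·0.161638
= 0.79507·0.161638 = 0.128514

Final: 0.128514


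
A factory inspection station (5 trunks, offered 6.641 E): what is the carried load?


B(5,6.641) = 0.402864 (Erlang-B)
Carried load = a(1 − B) = 6.641·(1 − 0.402864) = 6.641·0.597136 = 3.9656 E

Final: 3.9656 Erlangs


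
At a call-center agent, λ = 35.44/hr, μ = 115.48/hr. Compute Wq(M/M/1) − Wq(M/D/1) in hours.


ρ = 35.44/115.48 = 0.3069
Wq(M/M/1) = ρ/(μ−λ) = 0.3069/80.04 = 0.003834 hr
Wq(M/D/1) = ρ/(2(μ−λ)) = 0.001917 hr
Savings = 0.003834 − 0.001917 = 0.001917 hr

Final: 0.001917 hr


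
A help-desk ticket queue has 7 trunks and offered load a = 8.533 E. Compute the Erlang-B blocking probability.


B(c,a) = (a^c/c!) / Σ_{k=0}^{c} a^k/k!
a^7/7! = 653.554310
Σ terms (k=0..7): 1.00000 + 8.53300 + 36.40604 + 103.55093 + 220.90001 + 376.98796 + 536.13971 + 653.55431 = 1937.071967
B = 653.554310/1937.071967 = 0.337393

Final: 0.337393


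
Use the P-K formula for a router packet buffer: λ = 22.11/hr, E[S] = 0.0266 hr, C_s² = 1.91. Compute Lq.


ρ = λ·E[S] = 22.11·0.0266 = 0.5881
Lq = ρ²(1+C_s²)/(2(1−ρ)) = 0.3459·(1+1.91)/(2·0.4119)
= 0.3459·2.9100/0.8237 = 1.22191

Final: 1.22191


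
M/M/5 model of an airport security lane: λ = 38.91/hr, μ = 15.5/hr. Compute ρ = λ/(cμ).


ρ = λ/(cμ) = 38.91/(5·15.5) = 38.91/77.50 = 0.5021

Final: 0.5021


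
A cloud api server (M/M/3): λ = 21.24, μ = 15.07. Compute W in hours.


a = 1.4094; ρ = 0.4698; P₀ = 0.233494
Lq = P₀·a^c·ρ/(c!(1−ρ)²) = 0.18210
Wq = Lq/λ = 0.18210/21.24 = 0.008573 hr
W = Wq + 1/μ = 0.008573 + 0.06636 = 0.07493 hr

Final: 0.07493 hr


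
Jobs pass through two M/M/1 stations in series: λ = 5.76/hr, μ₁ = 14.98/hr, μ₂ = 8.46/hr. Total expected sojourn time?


Each node sees arrival rate λ = 5.76/hr (tandem ⇒ throughput preserved).
W₁ = 1/(μ₁−λ) = 1/(14.98−5.76) = 0.10846 hr
W₂ = 1/(μ₂−λ) = 1/(8.46−5.76) = 0.37037 hr
W_total = W₁ + W₂ = 0.10846 + 0.37037 = 0.47883 hr

Final: 0.47883 hr


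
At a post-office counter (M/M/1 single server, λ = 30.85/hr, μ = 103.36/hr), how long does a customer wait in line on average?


ρ = 30.85/103.36 = 0.2985
Wq = ρ/(μ−λ) = 0.2985/(103.36 − 30.85) = 0.2985/72.51 = 0.004116 hr

Final: 0.004116 hr


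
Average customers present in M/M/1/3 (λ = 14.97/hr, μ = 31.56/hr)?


ρ = 14.97/31.56 = 0.4743
L = ρ[1 − (K+1)ρ^K + Kρ^(K+1)] / [(1−ρ)(1−ρ^(K+1))]
Numerator: 0.4743·(1 − 4·0.106722 + 3·0.050622) = 0.343882
Denominator: (0.5257)·(0.949378) = 0.499055
L = 0.343882/0.499055 = 0.6891

Final: 0.6891


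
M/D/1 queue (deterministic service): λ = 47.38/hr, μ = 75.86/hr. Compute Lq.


ρ = 47.38/75.86 = 0.6246
M/D/1: Lq = ρ²/(2(1−ρ)) = 0.3901/(2·0.3754) = 0.51953

Final: 0.51953


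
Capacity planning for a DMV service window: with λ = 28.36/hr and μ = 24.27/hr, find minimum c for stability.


Stability requires cμ > λ ⇔ c > λ/μ.
λ/μ = 28.36/24.27 = 1.1685
Minimum integer c = ⌊1.1685⌋ + 1 = 2
Check: 2·24.27 = 48.54 > 28.36, while 1·24.27 = 24.27 ≤ 28.36

Final: 2 servers


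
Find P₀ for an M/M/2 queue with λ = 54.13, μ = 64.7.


a = λ/μ = 54.13/64.7 = 0.8366; ρ = a/c = 0.4183
Σ_{k=0}^{1} a^k/k! (terms k=0..1) = 1.00000 + 0.83663 = 1.83663
Tail: a^2/(2!(1−ρ)) = 0.69995/(2·0.5817) = 0.60166
P₀ = 1/(1.83663 + 0.60166) = 1/2.43829 = 0.410124

Final: 0.410124


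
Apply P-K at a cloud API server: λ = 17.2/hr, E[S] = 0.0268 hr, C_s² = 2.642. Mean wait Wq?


ρ = λ·E[S] = 17.2·0.0268 = 0.4610
E[S²] = E[S]²(1+C_s²) = 0.0268²·(1+2.642) = 0.002616
Wq = λ·E[S²]/(2(1−ρ)) = 17.2·0.002616/(2·0.5390) = 0.04173 hr

Final: 0.04173 hr


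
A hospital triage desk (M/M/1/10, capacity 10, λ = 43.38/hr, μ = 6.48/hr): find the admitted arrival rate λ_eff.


ρ = 6.6944; P_K = (1−ρ)ρ^10/(1−ρ^11) = 0.850622
λ_eff = λ(1 − P_K) = 43.38·(1 − 0.850622) = 43.38·0.149378 = 6.4800 /hr

Final: 6.4800 /hr


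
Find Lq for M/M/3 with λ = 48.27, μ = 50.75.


a = λ/μ = 0.9511; ρ = a/3 = 0.3170
P₀ = 0.382637
Lq = P₀·a^c·ρ / (c!·(1−ρ)²) = 0.382637·0.86045·0.3170/(6·0.46643)
= 0.03730

Final: 0.03730


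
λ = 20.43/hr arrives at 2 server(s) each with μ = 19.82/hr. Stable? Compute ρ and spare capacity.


Total capacity cμ = 2·19.82 = 39.64/hr
ρ = λ/(cμ) = 20.43/39.64 = 0.5154
Stable ⇔ ρ < 1: YES
Spare capacity = cμ − λ = 39.64 − 20.43 = 19.21/hr

Final: ρ = 0.5154; stable; margin = 19.21/hr


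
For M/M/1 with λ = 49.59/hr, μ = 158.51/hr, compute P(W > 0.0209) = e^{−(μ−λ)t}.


W ~ Exponential(μ−λ) for M/M/1.
μ − λ = 158.51 − 49.59 = 108.9200
P(W > t) = e^{−(μ−λ)t} = e^{−2.2764} = 0.102650

Final: 0.102650


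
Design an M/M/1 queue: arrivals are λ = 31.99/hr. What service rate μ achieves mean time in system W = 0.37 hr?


W = 1/(μ−λ) ⇒ μ − λ = 1/W = 1/0.37 = 2.7027
μ = λ + 1/W = 31.99 + 2.7027 = 34.6927 per hr

Final: 34.6927 /hr


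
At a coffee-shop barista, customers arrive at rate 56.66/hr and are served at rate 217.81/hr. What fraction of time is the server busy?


ρ = λ/μ = 56.66/217.81 = 0.2601

Final: 0.2601


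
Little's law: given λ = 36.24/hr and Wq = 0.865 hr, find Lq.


Lq = λWq = 36.24·0.865 = 31.3476

Final: 31.3476


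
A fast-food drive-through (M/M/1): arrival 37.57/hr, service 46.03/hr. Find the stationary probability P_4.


ρ = 37.57/46.03 = 0.8162
P_n = (1−ρ)·ρ^n = (1 − 0.8162)·0.8162^4 = 0.1838·0.443814 = 0.081570

Final: 0.081570


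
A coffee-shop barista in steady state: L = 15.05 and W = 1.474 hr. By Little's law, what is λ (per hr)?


λ = L/W = 15.05/1.474 = 10.2103 /hr

Final: 10.2103 /hr


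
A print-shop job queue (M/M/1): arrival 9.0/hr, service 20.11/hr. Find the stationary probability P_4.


ρ = 9.0/20.11 = 0.4475
P_n = (1−ρ)·ρ^n = (1 − 0.4475)·0.4475^4 = 0.5525·0.040116 = 0.022163

Final: 0.022163


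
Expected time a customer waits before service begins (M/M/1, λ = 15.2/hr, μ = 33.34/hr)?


ρ = 15.2/33.34 = 0.4559
Wq = ρ/(μ−λ) = 0.4559/(33.34 − 15.2) = 0.4559/18.14 = 0.02513 hr

Final: 0.02513 hr


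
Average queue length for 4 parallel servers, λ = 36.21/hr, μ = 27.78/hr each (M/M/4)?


a = λ/μ = 1.3035; ρ = a/4 = 0.3259
P₀ = 0.270237
Lq = P₀·a^c·ρ / (c!·(1−ρ)²) = 0.270237·2.88659·0.3259/(24·0.45446)
= 0.02331

Final: 0.02331


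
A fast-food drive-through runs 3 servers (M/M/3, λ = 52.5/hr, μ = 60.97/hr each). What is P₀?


a = λ/μ = 52.5/60.97 = 0.8611; ρ = a/c = 0.2870
Σ_{k=0}^{2} a^k/k! (terms k=0..2) = 1.00000 + 0.86108 + 0.37073 = 2.23181
Tail: a^3/(3!(1−ρ)) = 0.63845/(6·0.7130) = 0.14925
P₀ = 1/(2.23181 + 0.14925) = 1/2.38105 = 0.419982

Final: 0.419982


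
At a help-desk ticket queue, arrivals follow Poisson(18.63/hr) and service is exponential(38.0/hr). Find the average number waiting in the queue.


ρ = 18.63/38.0 = 0.4903
Lq = ρ²/(1−ρ) = 0.2404/0.5097 = 0.4715

Final: 0.4715


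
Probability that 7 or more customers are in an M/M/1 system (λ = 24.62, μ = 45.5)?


ρ = 24.62/45.5 = 0.5411
P(N ≥ n) = ρ^n = 0.5411^7 = 0.013581

Final: 0.013581


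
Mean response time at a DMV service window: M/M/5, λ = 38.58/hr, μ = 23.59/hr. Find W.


a = 1.6354; ρ = 0.3271; P₀ = 0.194372
Lq = P₀·a^c·ρ/(c!(1−ρ)²) = 0.01369
Wq = Lq/λ = 0.01369/38.58 = 0.0003548 hr
W = Wq + 1/μ = 0.0003548 + 0.04239 = 0.04275 hr

Final: 0.04275 hr


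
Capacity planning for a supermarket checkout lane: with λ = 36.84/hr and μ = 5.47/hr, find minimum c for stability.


Stability requires cμ > λ ⇔ c > λ/μ.
λ/μ = 36.84/5.47 = 6.7349
Minimum integer c = ⌊6.7349⌋ + 1 = 7
Check: 7·5.47 = 38.29 > 36.84, while 6·5.47 = 32.82 ≤ 36.84

Final: 7 servers
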